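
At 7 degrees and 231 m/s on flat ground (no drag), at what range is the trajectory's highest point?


R = v0^2*sin(2*theta)/g = 231^2*sin(2*7°)/9.81 = 1315.92 m
apex_dist = R/2 = 1315.92/2 = 658 m

658 m


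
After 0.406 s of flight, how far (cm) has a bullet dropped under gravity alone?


drop = 0.5*g*t^2 = 0.5*9.81*0.406^2 = 0.808521 m ≈ 80.85 cm

80.85 cm


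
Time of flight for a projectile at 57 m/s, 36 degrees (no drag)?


T = 2*v0*sin(theta)/g = 2*57*sin(36°)/9.81 = 6.831 s

6.831 s


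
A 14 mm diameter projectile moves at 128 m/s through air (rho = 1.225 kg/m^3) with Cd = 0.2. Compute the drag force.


A = pi*(d/2)^2 = pi*(14/2000)^2 = 1.53938e-04 m^2
Fd = 0.5*Cd*rho*A*v^2 = 0.5*0.2*1.225*1.53938e-04*128^2 = 0.309 N

0.309 N


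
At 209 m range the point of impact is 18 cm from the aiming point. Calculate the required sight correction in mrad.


1 mrad subtends 1 cm per 10 m of range, so adj = error_cm / (dist_m / 10) = 18 / (209/10) = 0.8612 mrad

0.8612 mrad


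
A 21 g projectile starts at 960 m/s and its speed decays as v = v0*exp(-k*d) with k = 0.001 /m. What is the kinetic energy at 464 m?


v = v0*exp(-k*d) = 960*exp(-0.001*464) = 603.613 m/s
E = 0.5*m*v^2 = 0.5*0.021*603.613^2 = 3826 J

3826 J


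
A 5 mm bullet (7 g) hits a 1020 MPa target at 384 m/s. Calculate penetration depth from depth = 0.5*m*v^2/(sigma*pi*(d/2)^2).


A = pi*(d/2)^2 = pi*(5/2)^2 = 19.635 mm^2
E = 0.5*m*v^2 = 0.5*0.007*384^2 = 516.096 J
depth = E/(sigma*A) = 516.096 J / (1020 MPa * 19.635 mm^2) = 516.096/(1020 * 19.635) m = 0.0257692 m ≈ 25.77 mm

25.77 mm


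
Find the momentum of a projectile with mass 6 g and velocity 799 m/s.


p = m*v = 0.006*799 = 4.794 kg·m/s

4.794 kg·m/s


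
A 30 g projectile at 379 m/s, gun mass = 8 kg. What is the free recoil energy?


v_r = m_p*v_p/m_gun = 0.03*379/8 = 1.42125 m/s, E_r = 0.5*m_gun*v_r^2 = 0.5*8*1.42125^2 = 8.08 J

8.08 J


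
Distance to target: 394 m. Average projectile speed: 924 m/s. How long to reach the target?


t = d/v = 394/924 = 0.4264 s

0.4264 s


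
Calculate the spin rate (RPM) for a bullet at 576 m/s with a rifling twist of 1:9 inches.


twist_m = 9*0.0254 = 0.2286 m
spin = v/twist = 576/0.2286 = 2519.685 rev/s
RPM = spin*60 = 2519.685*60 ≈ 151181 RPM

151181 RPM


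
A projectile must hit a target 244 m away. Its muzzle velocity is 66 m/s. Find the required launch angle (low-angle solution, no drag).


sin(2*theta) = R*g/v0^2 = 244*9.81/66^2 = 0.549504, theta = arcsin(0.549504)/2 = 16.67°

16.67 degrees


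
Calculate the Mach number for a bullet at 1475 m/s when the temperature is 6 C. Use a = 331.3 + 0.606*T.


a = 331.3 + 0.606*(6) = 334.936 m/s
M = v/a = 1475/334.936 = 4.404

4.404


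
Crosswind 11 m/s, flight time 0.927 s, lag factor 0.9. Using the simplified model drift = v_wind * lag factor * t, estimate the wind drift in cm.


drift = v_wind * lag * t = 11 * 0.9 * 0.927 = 9.1773 m ≈ 917.7 cm

917.7 cm


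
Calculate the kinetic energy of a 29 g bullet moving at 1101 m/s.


E = 0.5*m*v^2 = 0.5*0.029*1101^2 = 17577 J

17577 J


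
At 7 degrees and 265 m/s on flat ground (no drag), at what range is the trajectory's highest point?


R = v0^2*sin(2*theta)/g = 265^2*sin(2*7°)/9.81 = 1731.8 m
apex_dist = R/2 = 1731.8/2 = 865.9 m

865.9 m


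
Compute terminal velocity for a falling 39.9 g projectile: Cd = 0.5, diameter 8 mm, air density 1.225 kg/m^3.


A = pi*(d/2)^2 = pi*(8/2000)^2 = 5.02655e-05 m^2
vt = sqrt(2mg/(Cd*rho*A)) = sqrt(2*0.0399*9.81/(0.5 * 1.225 * 5.02655e-05)) = 159.5 m/s

159.5 m/s


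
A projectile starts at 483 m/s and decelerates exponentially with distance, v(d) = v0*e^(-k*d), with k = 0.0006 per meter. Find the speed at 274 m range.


v = v0*exp(-k*d) = 483*exp(-0.0006*274) = 409.8 m/s

409.8 m/s


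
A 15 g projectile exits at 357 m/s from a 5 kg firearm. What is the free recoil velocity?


v_recoil = m_p * v_p / m_gun = 0.015 * 357 / 5 = 1.071 m/s

1.071 m/s


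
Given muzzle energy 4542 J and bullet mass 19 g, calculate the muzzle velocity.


v = sqrt(2*E/m) = sqrt(2*4542/0.019) = 691.5 m/s

691.5 m/s


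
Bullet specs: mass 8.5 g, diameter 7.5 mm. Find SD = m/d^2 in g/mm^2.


SD = m/d^2 = 8.5/7.5^2 = 0.1511 g/mm^2

0.1511 g/mm^2


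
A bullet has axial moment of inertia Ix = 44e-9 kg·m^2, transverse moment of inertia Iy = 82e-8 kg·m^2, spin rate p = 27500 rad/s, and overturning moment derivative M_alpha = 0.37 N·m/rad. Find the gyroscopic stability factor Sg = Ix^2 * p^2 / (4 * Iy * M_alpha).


Sg = Ix^2 * p^2 / (4 * Iy * M_alpha) = (44e-9)^2 * 27500^2 / (4 * 82e-8 * 0.37) = 1.206

1.206


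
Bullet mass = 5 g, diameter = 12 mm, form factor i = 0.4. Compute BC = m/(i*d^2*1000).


BC = m/(i*d^2*1000) = 5/(0.4 * 12^2 * 1000) = 8.681e-05

8.681e-05


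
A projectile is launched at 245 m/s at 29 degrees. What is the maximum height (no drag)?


H = (v0*sin(theta))^2 / (2g) = (245*sin(29°))^2 / (2*9.81) = 719.1 m

719.1 m


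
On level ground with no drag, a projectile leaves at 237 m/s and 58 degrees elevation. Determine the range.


R = v0^2 * sin(2*theta) / g = 237^2 * sin(2*58°) / 9.81 = 5146 m

5146 m


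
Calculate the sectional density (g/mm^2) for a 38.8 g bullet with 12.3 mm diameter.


SD = m/d^2 = 38.8/12.3^2 = 0.2565 g/mm^2

0.2565 g/mm^2


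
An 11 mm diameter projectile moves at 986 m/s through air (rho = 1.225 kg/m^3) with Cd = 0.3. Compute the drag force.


A = pi*(d/2)^2 = pi*(11/2000)^2 = 9.50332e-05 m^2
Fd = 0.5*Cd*rho*A*v^2 = 0.5*0.3*1.225*9.50332e-05*986^2 = 16.98 N

16.98 N


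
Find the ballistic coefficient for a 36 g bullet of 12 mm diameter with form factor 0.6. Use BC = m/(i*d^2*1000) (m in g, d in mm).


BC = m/(i*d^2*1000) = 36/(0.6 * 12^2 * 1000) = 0.0004167

0.0004167


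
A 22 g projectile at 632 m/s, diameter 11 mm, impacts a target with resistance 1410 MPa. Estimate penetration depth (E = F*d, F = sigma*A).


A = pi*(d/2)^2 = pi*(11/2)^2 = 95.0332 mm^2
E = 0.5*m*v^2 = 0.5*0.022*632^2 = 4393.66 J
depth = E/(sigma*A) = 4393.66 J / (1410 MPa * 95.0332 mm^2) = 4393.66/(1410 * 95.0332) m = 0.0327893 m ≈ 32.79 mm

32.79 mm


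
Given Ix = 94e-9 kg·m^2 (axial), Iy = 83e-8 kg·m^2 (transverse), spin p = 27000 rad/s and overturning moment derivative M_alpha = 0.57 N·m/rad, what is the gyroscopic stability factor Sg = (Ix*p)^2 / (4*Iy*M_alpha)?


Sg = Ix^2 * p^2 / (4 * Iy * M_alpha) = (94e-9)^2 * 27000^2 / (4 * 83e-8 * 0.57) = 3.404

3.404


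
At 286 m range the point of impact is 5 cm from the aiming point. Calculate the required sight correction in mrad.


1 mrad subtends 1 cm per 10 m of range, so adj = error_cm / (dist_m / 10) = 5 / (286/10) = 0.1748 mrad

0.1748 mrad


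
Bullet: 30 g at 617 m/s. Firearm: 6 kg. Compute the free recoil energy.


v_r = m_p*v_p/m_gun = 0.03*617/6 = 3.085 m/s, E_r = 0.5*m_gun*v_r^2 = 0.5*6*3.085^2 = 28.55 J

28.55 J


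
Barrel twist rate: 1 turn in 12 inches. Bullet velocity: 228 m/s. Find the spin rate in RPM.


twist_m = 12*0.0254 = 0.3048 m
spin = v/twist = 228/0.3048 = 748.0315 rev/s
RPM = spin*60 = 748.0315*60 ≈ 44882 RPM

44882 RPM


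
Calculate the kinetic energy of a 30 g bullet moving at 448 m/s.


E = 0.5*m*v^2 = 0.5*0.03*448^2 = 3011 J

3011 J


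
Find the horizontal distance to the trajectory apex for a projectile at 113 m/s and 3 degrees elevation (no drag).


R = v0^2*sin(2*theta)/g = 113^2*sin(2*3°)/9.81 = 136.057 m
apex_dist = R/2 = 136.057/2 = 68.03 m

68.03 m


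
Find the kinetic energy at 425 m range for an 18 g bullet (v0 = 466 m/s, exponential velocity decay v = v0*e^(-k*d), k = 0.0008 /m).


v = v0*exp(-k*d) = 466*exp(-0.0008*425) = 331.685 m/s
E = 0.5*m*v^2 = 0.5*0.018*331.685^2 = 990.1 J

990.1 J


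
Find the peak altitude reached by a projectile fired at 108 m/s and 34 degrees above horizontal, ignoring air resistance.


H = (v0*sin(theta))^2 / (2g) = (108*sin(34°))^2 / (2*9.81) = 185.9 m

185.9 m


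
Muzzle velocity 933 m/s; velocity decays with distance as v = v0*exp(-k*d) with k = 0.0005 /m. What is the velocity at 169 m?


v = v0*exp(-k*d) = 933*exp(-0.0005*169) = 857.4 m/s

857.4 m/s


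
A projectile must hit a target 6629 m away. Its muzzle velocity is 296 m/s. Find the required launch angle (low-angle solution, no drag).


sin(2*theta) = R*g/v0^2 = 6629*9.81/296^2 = 0.742222, theta = arcsin(0.742222)/2 = 23.96°

23.96 degrees


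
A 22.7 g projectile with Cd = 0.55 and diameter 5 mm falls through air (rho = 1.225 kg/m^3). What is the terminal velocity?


A = pi*(d/2)^2 = pi*(5/2000)^2 = 1.96350e-05 m^2
vt = sqrt(2mg/(Cd*rho*A)) = sqrt(2*0.0227*9.81/(0.55 * 1.225 * 1.96350e-05)) = 183.5 m/s

183.5 m/s


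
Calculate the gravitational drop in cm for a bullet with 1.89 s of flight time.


drop = 0.5*g*t^2 = 0.5*9.81*1.89^2 = 17.5212 m ≈ 1752 cm

1752 cm


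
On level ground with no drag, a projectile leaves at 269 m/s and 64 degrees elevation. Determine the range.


R = v0^2 * sin(2*theta) / g = 269^2 * sin(2*64°) / 9.81 = 5813 m

5813 m


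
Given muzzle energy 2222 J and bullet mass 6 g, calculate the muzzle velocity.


v = sqrt(2*E/m) = sqrt(2*2222/0.006) = 860.6 m/s

860.6 m/s


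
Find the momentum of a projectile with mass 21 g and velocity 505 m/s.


p = m*v = 0.021*505 = 10.61 kg·m/s

10.61 kg·m/s


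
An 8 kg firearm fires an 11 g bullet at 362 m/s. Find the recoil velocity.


v_recoil = m_p * v_p / m_gun = 0.011 * 362 / 8 = 0.4977 m/s

0.4977 m/s


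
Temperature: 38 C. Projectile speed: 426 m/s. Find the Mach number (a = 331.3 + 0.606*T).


a = 331.3 + 0.606*(38) = 354.328 m/s
M = v/a = 426/354.328 = 1.202

1.202


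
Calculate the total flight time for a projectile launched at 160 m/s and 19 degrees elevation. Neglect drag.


T = 2*v0*sin(theta)/g = 2*160*sin(19°)/9.81 = 10.62 s

10.62 s


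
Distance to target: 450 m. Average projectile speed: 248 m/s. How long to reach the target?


t = d/v = 450/248 = 1.815 s

1.815 s


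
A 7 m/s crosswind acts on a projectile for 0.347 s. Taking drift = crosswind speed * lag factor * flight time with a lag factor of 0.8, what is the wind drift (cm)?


drift = v_wind * lag * t = 7 * 0.8 * 0.347 = 1.9432 m ≈ 194.3 cm

194.3 cm


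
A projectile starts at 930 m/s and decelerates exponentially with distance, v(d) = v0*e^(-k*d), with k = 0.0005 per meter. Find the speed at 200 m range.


v = v0*exp(-k*d) = 930*exp(-0.0005*200) = 841.5 m/s

841.5 m/s


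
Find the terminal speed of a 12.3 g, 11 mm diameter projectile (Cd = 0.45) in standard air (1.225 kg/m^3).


A = pi*(d/2)^2 = pi*(11/2000)^2 = 9.50332e-05 m^2
vt = sqrt(2mg/(Cd*rho*A)) = sqrt(2*0.0123*9.81/(0.45 * 1.225 * 9.50332e-05)) = 67.87 m/s

67.87 m/s


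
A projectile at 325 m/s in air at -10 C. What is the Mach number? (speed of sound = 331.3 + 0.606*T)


a = 331.3 + 0.606*(-10) = 325.24 m/s
M = v/a = 325/325.24 = 0.9993

0.9993


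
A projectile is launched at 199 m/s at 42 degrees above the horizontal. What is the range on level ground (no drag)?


R = v0^2 * sin(2*theta) / g = 199^2 * sin(2*42°) / 9.81 = 4015 m

4015 m


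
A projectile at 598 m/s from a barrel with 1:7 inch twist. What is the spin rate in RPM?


twist_m = 7*0.0254 = 0.1778 m
spin = v/twist = 598/0.1778 = 3363.33 rev/s
RPM = spin*60 = 3363.33*60 ≈ 201800 RPM

201800 RPM


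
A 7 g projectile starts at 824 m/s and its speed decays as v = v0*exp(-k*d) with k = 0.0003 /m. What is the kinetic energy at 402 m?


v = v0*exp(-k*d) = 824*exp(-0.0003*402) = 730.384 m/s
E = 0.5*m*v^2 = 0.5*0.007*730.384^2 = 1867 J

1867 J


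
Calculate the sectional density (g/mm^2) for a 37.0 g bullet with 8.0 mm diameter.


SD = m/d^2 = 37.0/8.0^2 = 0.5781 g/mm^2

0.5781 g/mm^2


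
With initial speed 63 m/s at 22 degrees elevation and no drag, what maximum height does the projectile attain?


H = (v0*sin(theta))^2 / (2g) = (63*sin(22°))^2 / (2*9.81) = 28.39 m

28.39 m


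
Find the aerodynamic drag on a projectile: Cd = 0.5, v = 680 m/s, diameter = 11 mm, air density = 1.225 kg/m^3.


A = pi*(d/2)^2 = pi*(11/2000)^2 = 9.50332e-05 m^2
Fd = 0.5*Cd*rho*A*v^2 = 0.5*0.5*1.225*9.50332e-05*680^2 = 13.46 N

13.46 N


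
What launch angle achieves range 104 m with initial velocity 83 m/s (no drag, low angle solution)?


sin(2*theta) = R*g/v0^2 = 104*9.81/83^2 = 0.148097, theta = arcsin(0.148097)/2 = 4.258°

4.258 degrees


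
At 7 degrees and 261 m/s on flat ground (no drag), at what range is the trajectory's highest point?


R = v0^2*sin(2*theta)/g = 261^2*sin(2*7°)/9.81 = 1679.91 m
apex_dist = R/2 = 1679.91/2 = 840 m

840 m


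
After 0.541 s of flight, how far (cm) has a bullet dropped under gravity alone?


drop = 0.5*g*t^2 = 0.5*9.81*0.541^2 = 1.4356 m ≈ 143.6 cm

143.6 cm


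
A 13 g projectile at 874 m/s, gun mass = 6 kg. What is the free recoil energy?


v_r = m_p*v_p/m_gun = 0.013*874/6 = 1.89367 m/s, E_r = 0.5*m_gun*v_r^2 = 0.5*6*1.89367^2 = 10.76 J

10.76 J


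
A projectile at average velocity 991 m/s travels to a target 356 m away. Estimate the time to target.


t = d/v = 356/991 = 0.3592 s

0.3592 s


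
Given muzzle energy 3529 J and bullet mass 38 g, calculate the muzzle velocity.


v = sqrt(2*E/m) = sqrt(2*3529/0.038) = 431 m/s

431 m/s


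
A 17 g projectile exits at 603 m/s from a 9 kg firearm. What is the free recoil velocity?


v_recoil = m_p * v_p / m_gun = 0.017 * 603 / 9 = 1.139 m/s

1.139 m/s


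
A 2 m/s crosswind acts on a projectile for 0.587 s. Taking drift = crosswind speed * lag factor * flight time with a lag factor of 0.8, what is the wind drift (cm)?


drift = v_wind * lag * t = 2 * 0.8 * 0.587 = 0.9392 m ≈ 93.92 cm

93.92 cm


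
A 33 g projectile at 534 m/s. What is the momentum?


p = m*v = 0.033*534 = 17.62 kg·m/s

17.62 kg·m/s


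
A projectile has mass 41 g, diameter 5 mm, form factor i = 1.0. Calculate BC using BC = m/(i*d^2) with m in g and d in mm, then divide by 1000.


BC = m/(i*d^2*1000) = 41/(1.0 * 5^2 * 1000) = 0.00164

0.00164


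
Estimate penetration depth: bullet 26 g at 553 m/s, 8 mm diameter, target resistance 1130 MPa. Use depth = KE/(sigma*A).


A = pi*(d/2)^2 = pi*(8/2)^2 = 50.2655 mm^2
E = 0.5*m*v^2 = 0.5*0.026*553^2 = 3975.52 J
depth = E/(sigma*A) = 3975.52 J / (1130 MPa * 50.2655 mm^2) = 3975.52/(1130 * 50.2655) m = 0.0699915 m ≈ 69.99 mm

69.99 mm


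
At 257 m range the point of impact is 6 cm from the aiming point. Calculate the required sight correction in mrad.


1 mrad subtends 1 cm per 10 m of range, so adj = error_cm / (dist_m / 10) = 6 / (257/10) = 0.2335 mrad

0.2335 mrad


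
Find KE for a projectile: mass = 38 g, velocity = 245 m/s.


E = 0.5*m*v^2 = 0.5*0.038*245^2 = 1140 J

1140 J


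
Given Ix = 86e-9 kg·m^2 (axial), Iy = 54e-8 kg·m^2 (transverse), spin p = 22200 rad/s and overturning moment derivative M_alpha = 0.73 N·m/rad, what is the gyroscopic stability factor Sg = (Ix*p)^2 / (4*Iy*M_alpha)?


Sg = Ix^2 * p^2 / (4 * Iy * M_alpha) = (86e-9)^2 * 22200^2 / (4 * 54e-8 * 0.73) = 2.312

2.312


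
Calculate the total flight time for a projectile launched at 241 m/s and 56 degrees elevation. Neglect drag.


T = 2*v0*sin(theta)/g = 2*241*sin(56°)/9.81 = 40.73 s

40.73 s


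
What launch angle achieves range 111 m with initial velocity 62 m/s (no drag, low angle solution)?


sin(2*theta) = R*g/v0^2 = 111*9.81/62^2 = 0.283275, theta = arcsin(0.283275)/2 = 8.228°

8.228 degrees


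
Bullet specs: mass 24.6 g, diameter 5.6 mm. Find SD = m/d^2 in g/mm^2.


SD = m/d^2 = 24.6/5.6^2 = 0.7844 g/mm^2

0.7844 g/mm^2


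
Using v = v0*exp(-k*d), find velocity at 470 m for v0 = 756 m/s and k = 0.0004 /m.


v = v0*exp(-k*d) = 756*exp(-0.0004*470) = 626.4 m/s

626.4 m/s


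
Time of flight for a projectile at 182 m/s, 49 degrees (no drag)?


T = 2*v0*sin(theta)/g = 2*182*sin(49°)/9.81 = 28 s

28 s


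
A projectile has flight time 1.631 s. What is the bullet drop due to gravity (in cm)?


drop = 0.5*g*t^2 = 0.5*9.81*1.631^2 = 13.0481 m ≈ 1305 cm

1305 cm


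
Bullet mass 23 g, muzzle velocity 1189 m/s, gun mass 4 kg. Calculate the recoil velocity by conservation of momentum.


v_recoil = m_p * v_p / m_gun = 0.023 * 1189 / 4 = 6.837 m/s

6.837 m/s


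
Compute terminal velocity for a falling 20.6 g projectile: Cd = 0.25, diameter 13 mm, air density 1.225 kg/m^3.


A = pi*(d/2)^2 = pi*(13/2000)^2 = 1.32732e-04 m^2
vt = sqrt(2mg/(Cd*rho*A)) = sqrt(2*0.0206*9.81/(0.25 * 1.225 * 1.32732e-04)) = 99.71 m/s

99.71 m/s


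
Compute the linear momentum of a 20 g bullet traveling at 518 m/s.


p = m*v = 0.02*518 = 10.36 kg·m/s

10.36 kg·m/s


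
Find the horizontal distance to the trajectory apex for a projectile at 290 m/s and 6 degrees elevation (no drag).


R = v0^2*sin(2*theta)/g = 290^2*sin(2*6°)/9.81 = 1782.4 m
apex_dist = R/2 = 1782.4/2 = 891.2 m

891.2 m


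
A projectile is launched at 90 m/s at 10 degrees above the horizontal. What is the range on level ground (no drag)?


R = v0^2 * sin(2*theta) / g = 90^2 * sin(2*10°) / 9.81 = 282.4 m

282.4 m


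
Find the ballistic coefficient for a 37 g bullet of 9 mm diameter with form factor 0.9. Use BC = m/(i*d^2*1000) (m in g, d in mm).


BC = m/(i*d^2*1000) = 37/(0.9 * 9^2 * 1000) = 0.0005075

0.0005075


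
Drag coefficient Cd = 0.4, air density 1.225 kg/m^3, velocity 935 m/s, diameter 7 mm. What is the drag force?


A = pi*(d/2)^2 = pi*(7/2000)^2 = 3.84845e-05 m^2
Fd = 0.5*Cd*rho*A*v^2 = 0.5*0.4*1.225*3.84845e-05*935^2 = 8.243 N

8.243 N


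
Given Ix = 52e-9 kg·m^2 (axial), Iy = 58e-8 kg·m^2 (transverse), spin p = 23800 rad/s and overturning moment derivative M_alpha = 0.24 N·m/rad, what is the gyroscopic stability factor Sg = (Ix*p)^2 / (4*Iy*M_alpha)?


Sg = Ix^2 * p^2 / (4 * Iy * M_alpha) = (52e-9)^2 * 23800^2 / (4 * 58e-8 * 0.24) = 2.751

2.751


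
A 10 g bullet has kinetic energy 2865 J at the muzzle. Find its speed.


v = sqrt(2*E/m) = sqrt(2*2865/0.01) = 757 m/s

757 m/s


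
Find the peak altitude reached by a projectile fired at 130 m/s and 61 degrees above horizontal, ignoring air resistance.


H = (v0*sin(theta))^2 / (2g) = (130*sin(61°))^2 / (2*9.81) = 658.9 m

658.9 m


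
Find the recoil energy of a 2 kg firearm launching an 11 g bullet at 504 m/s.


v_r = m_p*v_p/m_gun = 0.011*504/2 = 2.772 m/s, E_r = 0.5*m_gun*v_r^2 = 0.5*2*2.772^2 = 7.684 J

7.684 J


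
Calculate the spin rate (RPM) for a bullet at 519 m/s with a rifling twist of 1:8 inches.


twist_m = 8*0.0254 = 0.2032 m
spin = v/twist = 519/0.2032 = 2554.134 rev/s
RPM = spin*60 = 2554.134*60 ≈ 153248 RPM

153248 RPM


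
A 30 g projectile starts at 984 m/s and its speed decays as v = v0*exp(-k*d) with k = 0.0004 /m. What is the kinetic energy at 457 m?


v = v0*exp(-k*d) = 984*exp(-0.0004*457) = 819.608 m/s
E = 0.5*m*v^2 = 0.5*0.03*819.608^2 = 10076 J

10076 J


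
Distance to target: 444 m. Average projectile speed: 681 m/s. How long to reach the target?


t = d/v = 444/681 = 0.652 s

0.652 s


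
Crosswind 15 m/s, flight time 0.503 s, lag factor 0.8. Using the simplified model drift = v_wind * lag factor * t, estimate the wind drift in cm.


drift = v_wind * lag * t = 15 * 0.8 * 0.503 = 6.036 m ≈ 603.6 cm

603.6 cm


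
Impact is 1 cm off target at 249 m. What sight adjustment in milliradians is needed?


1 mrad subtends 1 cm per 10 m of range, so adj = error_cm / (dist_m / 10) = 1 / (249/10) = 0.04016 mrad

0.04016 mrad


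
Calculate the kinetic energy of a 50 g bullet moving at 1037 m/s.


E = 0.5*m*v^2 = 0.5*0.05*1037^2 = 26884 J

26884 J


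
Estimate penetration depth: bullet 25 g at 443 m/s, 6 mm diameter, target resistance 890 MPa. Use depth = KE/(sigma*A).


A = pi*(d/2)^2 = pi*(6/2)^2 = 28.2743 mm^2
E = 0.5*m*v^2 = 0.5*0.025*443^2 = 2453.11 J
depth = E/(sigma*A) = 2453.11 J / (890 MPa * 28.2743 mm^2) = 2453.11/(890 * 28.2743) m = 0.0974844 m ≈ 97.48 mm

97.48 mm


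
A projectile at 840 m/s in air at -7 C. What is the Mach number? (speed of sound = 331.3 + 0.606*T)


a = 331.3 + 0.606*(-7) = 327.058 m/s
M = v/a = 840/327.058 = 2.568

2.568


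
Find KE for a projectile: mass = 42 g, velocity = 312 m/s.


E = 0.5*m*v^2 = 0.5*0.042*312^2 = 2044 J

2044 J


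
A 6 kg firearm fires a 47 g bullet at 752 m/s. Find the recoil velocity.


v_recoil = m_p * v_p / m_gun = 0.047 * 752 / 6 = 5.891 m/s

5.891 m/s


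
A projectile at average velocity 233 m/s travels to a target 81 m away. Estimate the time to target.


t = d/v = 81/233 = 0.3476 s

0.3476 s


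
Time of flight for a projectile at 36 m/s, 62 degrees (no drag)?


T = 2*v0*sin(theta)/g = 2*36*sin(62°)/9.81 = 6.48 s

6.48 s


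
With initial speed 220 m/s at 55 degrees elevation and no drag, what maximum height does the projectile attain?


H = (v0*sin(theta))^2 / (2g) = (220*sin(55°))^2 / (2*9.81) = 1655 m

1655 m


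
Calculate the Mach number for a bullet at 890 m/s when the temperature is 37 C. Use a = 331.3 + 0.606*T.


a = 331.3 + 0.606*(37) = 353.722 m/s
M = v/a = 890/353.722 = 2.516

2.516


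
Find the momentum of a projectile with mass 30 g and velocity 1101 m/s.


p = m*v = 0.03*1101 = 33.03 kg·m/s

33.03 kg·m/s


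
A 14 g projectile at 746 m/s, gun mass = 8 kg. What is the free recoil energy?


v_r = m_p*v_p/m_gun = 0.014*746/8 = 1.3055 m/s, E_r = 0.5*m_gun*v_r^2 = 0.5*8*1.3055^2 = 6.817 J

6.817 J


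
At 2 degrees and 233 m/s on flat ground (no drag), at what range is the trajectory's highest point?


R = v0^2*sin(2*theta)/g = 233^2*sin(2*2°)/9.81 = 386.036 m
apex_dist = R/2 = 386.036/2 = 193 m

193 m


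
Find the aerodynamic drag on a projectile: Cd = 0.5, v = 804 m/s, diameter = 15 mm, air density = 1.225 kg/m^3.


A = pi*(d/2)^2 = pi*(15/2000)^2 = 1.76715e-04 m^2
Fd = 0.5*Cd*rho*A*v^2 = 0.5*0.5*1.225*1.76715e-04*804^2 = 34.98 N

34.98 N


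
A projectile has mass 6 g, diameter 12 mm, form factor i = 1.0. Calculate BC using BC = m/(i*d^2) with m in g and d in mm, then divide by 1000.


BC = m/(i*d^2*1000) = 6/(1.0 * 12^2 * 1000) = 4.167e-05

4.167e-05


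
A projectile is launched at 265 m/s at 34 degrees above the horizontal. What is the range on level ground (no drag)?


R = v0^2 * sin(2*theta) / g = 265^2 * sin(2*34°) / 9.81 = 6637 m

6637 m


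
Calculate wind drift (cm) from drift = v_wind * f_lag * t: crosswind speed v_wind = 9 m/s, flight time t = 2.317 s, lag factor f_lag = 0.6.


drift = v_wind * lag * t = 9 * 0.6 * 2.317 = 12.5118 m ≈ 1251 cm

1251 cm


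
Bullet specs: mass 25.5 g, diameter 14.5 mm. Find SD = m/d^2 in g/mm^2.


SD = m/d^2 = 25.5/14.5^2 = 0.1213 g/mm^2

0.1213 g/mm^2


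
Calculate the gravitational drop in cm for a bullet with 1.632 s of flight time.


drop = 0.5*g*t^2 = 0.5*9.81*1.632^2 = 13.0641 m ≈ 1306 cm

1306 cm


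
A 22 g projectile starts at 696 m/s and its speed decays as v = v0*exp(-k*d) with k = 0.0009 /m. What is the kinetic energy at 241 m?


v = v0*exp(-k*d) = 696*exp(-0.0009*241) = 560.287 m/s
E = 0.5*m*v^2 = 0.5*0.022*560.287^2 = 3453 J

3453 J


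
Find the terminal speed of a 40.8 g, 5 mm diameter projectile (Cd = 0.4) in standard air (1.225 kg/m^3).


A = pi*(d/2)^2 = pi*(5/2000)^2 = 1.96350e-05 m^2
vt = sqrt(2mg/(Cd*rho*A)) = sqrt(2*0.0408*9.81/(0.4 * 1.225 * 1.96350e-05)) = 288.4 m/s

288.4 m/s


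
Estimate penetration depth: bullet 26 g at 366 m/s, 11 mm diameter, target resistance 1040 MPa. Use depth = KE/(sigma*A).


A = pi*(d/2)^2 = pi*(11/2)^2 = 95.0332 mm^2
E = 0.5*m*v^2 = 0.5*0.026*366^2 = 1741.43 J
depth = E/(sigma*A) = 1741.43 J / (1040 MPa * 95.0332 mm^2) = 1741.43/(1040 * 95.0332) m = 0.0176196 m ≈ 17.62 mm

17.62 mm


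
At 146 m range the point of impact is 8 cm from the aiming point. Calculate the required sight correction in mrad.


1 mrad subtends 1 cm per 10 m of range, so adj = error_cm / (dist_m / 10) = 8 / (146/10) = 0.5479 mrad

0.5479 mrad


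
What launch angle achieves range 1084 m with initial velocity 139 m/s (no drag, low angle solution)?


sin(2*theta) = R*g/v0^2 = 1084*9.81/139^2 = 0.550388, theta = arcsin(0.550388)/2 = 16.7°

16.7 degrees


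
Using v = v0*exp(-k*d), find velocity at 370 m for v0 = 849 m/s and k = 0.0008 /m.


v = v0*exp(-k*d) = 849*exp(-0.0008*370) = 631.5 m/s

631.5 m/s


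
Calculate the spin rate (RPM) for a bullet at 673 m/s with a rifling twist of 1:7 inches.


twist_m = 7*0.0254 = 0.1778 m
spin = v/twist = 673/0.1778 = 3785.152 rev/s
RPM = spin*60 = 3785.152*60 ≈ 227109 RPM

227109 RPM


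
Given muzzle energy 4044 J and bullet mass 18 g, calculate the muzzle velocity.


v = sqrt(2*E/m) = sqrt(2*4044/0.018) = 670.3 m/s

670.3 m/s


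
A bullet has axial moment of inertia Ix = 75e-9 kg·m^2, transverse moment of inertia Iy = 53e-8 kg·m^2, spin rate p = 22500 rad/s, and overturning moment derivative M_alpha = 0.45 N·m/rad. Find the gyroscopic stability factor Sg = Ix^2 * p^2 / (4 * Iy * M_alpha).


Sg = Ix^2 * p^2 / (4 * Iy * M_alpha) = (75e-9)^2 * 22500^2 / (4 * 53e-8 * 0.45) = 2.985

2.985


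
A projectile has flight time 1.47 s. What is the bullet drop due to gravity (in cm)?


drop = 0.5*g*t^2 = 0.5*9.81*1.47^2 = 10.5992 m ≈ 1060 cm

1060 cm


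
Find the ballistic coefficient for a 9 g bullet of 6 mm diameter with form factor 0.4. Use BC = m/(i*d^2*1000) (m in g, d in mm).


BC = m/(i*d^2*1000) = 9/(0.4 * 6^2 * 1000) = 0.000625

0.000625


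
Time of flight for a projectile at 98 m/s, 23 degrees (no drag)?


T = 2*v0*sin(theta)/g = 2*98*sin(23°)/9.81 = 7.807 s

7.807 s


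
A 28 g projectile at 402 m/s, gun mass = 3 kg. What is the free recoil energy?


v_r = m_p*v_p/m_gun = 0.028*402/3 = 3.752 m/s, E_r = 0.5*m_gun*v_r^2 = 0.5*3*3.752^2 = 21.12 J

21.12 J


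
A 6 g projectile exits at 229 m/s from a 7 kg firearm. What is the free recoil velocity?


v_recoil = m_p * v_p / m_gun = 0.006 * 229 / 7 = 0.1963 m/s

0.1963 m/s


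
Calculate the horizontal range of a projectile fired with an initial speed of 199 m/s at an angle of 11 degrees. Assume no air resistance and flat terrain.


R = v0^2 * sin(2*theta) / g = 199^2 * sin(2*11°) / 9.81 = 1512 m

1512 m


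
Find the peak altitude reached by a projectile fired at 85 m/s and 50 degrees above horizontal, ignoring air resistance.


H = (v0*sin(theta))^2 / (2g) = (85*sin(50°))^2 / (2*9.81) = 216.1 m

216.1 m


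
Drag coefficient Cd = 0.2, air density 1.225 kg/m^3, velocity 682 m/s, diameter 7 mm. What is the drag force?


A = pi*(d/2)^2 = pi*(7/2000)^2 = 3.84845e-05 m^2
Fd = 0.5*Cd*rho*A*v^2 = 0.5*0.2*1.225*3.84845e-05*682^2 = 2.193 N

2.193 N


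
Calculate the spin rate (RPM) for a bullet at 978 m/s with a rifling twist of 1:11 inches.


twist_m = 11*0.0254 = 0.2794 m
spin = v/twist = 978/0.2794 = 3500.358 rev/s
RPM = spin*60 = 3500.358*60 ≈ 210021 RPM

210021 RPM


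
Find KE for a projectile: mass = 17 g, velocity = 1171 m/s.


E = 0.5*m*v^2 = 0.5*0.017*1171^2 = 11656 J

11656 J


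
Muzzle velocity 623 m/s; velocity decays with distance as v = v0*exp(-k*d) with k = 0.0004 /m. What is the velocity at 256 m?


v = v0*exp(-k*d) = 623*exp(-0.0004*256) = 562.4 m/s

562.4 m/s


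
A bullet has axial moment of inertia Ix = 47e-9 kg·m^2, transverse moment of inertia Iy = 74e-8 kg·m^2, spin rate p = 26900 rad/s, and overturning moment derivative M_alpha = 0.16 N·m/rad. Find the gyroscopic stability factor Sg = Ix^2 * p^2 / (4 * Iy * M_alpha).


Sg = Ix^2 * p^2 / (4 * Iy * M_alpha) = (47e-9)^2 * 26900^2 / (4 * 74e-8 * 0.16) = 3.375

3.375


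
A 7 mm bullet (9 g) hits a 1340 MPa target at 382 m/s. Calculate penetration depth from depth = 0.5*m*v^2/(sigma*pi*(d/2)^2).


A = pi*(d/2)^2 = pi*(7/2)^2 = 38.4845 mm^2
E = 0.5*m*v^2 = 0.5*0.009*382^2 = 656.658 J
depth = E/(sigma*A) = 656.658 J / (1340 MPa * 38.4845 mm^2) = 656.658/(1340 * 38.4845) m = 0.0127335 m ≈ 12.73 mm

12.73 mm


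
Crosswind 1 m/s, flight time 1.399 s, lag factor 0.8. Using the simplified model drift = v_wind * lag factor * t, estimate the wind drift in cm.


drift = v_wind * lag * t = 1 * 0.8 * 1.399 = 1.1192 m ≈ 111.9 cm

111.9 cm


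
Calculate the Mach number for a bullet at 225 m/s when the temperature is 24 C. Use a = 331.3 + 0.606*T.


a = 331.3 + 0.606*(24) = 345.844 m/s
M = v/a = 225/345.844 = 0.6506

0.6506


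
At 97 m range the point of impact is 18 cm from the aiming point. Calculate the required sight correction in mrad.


1 mrad subtends 1 cm per 10 m of range, so adj = error_cm / (dist_m / 10) = 18 / (97/10) = 1.856 mrad

1.856 mrad


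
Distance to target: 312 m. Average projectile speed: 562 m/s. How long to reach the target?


t = d/v = 312/562 = 0.5552 s

0.5552 s


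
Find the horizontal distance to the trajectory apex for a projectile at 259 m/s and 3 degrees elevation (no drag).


R = v0^2*sin(2*theta)/g = 259^2*sin(2*3°)/9.81 = 714.768 m
apex_dist = R/2 = 714.768/2 = 357.4 m

357.4 m


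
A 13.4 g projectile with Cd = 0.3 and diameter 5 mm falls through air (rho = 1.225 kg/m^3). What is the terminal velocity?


A = pi*(d/2)^2 = pi*(5/2000)^2 = 1.96350e-05 m^2
vt = sqrt(2mg/(Cd*rho*A)) = sqrt(2*0.0134*9.81/(0.3 * 1.225 * 1.96350e-05)) = 190.9 m/s

190.9 m/s


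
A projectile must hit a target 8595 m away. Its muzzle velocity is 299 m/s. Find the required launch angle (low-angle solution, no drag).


sin(2*theta) = R*g/v0^2 = 8595*9.81/299^2 = 0.943132, theta = arcsin(0.943132)/2 = 35.29°

35.29 degrees


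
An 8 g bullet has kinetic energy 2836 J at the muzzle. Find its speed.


v = sqrt(2*E/m) = sqrt(2*2836/0.008) = 842 m/s

842 m/s


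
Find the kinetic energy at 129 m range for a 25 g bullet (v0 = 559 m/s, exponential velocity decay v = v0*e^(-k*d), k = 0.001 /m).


v = v0*exp(-k*d) = 559*exp(-0.001*129) = 491.346 m/s
E = 0.5*m*v^2 = 0.5*0.025*491.346^2 = 3018 J

3018 J


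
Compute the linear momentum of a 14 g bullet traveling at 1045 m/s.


p = m*v = 0.014*1045 = 14.63 kg·m/s

14.63 kg·m/s


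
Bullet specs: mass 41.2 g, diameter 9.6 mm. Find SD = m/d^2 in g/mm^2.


SD = m/d^2 = 41.2/9.6^2 = 0.447 g/mm^2

0.447 g/mm^2


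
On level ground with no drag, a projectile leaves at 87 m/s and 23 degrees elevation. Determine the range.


R = v0^2 * sin(2*theta) / g = 87^2 * sin(2*23°) / 9.81 = 555 m

555 m


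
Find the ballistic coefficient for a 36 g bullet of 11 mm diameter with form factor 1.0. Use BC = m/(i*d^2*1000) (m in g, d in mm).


BC = m/(i*d^2*1000) = 36/(1.0 * 11^2 * 1000) = 0.0002975

0.0002975


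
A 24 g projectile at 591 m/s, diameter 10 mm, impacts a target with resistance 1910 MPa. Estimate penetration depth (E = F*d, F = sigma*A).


A = pi*(d/2)^2 = pi*(10/2)^2 = 78.5398 mm^2
E = 0.5*m*v^2 = 0.5*0.024*591^2 = 4191.37 J
depth = E/(sigma*A) = 4191.37 J / (1910 MPa * 78.5398 mm^2) = 4191.37/(1910 * 78.5398) m = 0.0279404 m ≈ 27.94 mm

27.94 mm


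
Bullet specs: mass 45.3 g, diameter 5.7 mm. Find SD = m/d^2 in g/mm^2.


SD = m/d^2 = 45.3/5.7^2 = 1.394 g/mm^2

1.394 g/mm^2


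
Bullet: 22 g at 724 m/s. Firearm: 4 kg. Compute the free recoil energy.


v_r = m_p*v_p/m_gun = 0.022*724/4 = 3.982 m/s, E_r = 0.5*m_gun*v_r^2 = 0.5*4*3.982^2 = 31.71 J

31.71 J


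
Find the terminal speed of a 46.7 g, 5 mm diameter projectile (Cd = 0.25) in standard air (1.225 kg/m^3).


A = pi*(d/2)^2 = pi*(5/2000)^2 = 1.96350e-05 m^2
vt = sqrt(2mg/(Cd*rho*A)) = sqrt(2*0.0467*9.81/(0.25 * 1.225 * 1.96350e-05)) = 390.4 m/s

390.4 m/s


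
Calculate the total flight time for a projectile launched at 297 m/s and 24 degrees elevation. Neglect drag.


T = 2*v0*sin(theta)/g = 2*297*sin(24°)/9.81 = 24.63 s

24.63 s


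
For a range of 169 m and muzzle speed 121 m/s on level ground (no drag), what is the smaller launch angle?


sin(2*theta) = R*g/v0^2 = 169*9.81/121^2 = 0.113236, theta = arcsin(0.113236)/2 = 3.251°

3.251 degrees


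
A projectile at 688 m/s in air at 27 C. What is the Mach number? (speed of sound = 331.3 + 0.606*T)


a = 331.3 + 0.606*(27) = 347.662 m/s
M = v/a = 688/347.662 = 1.979

1.979


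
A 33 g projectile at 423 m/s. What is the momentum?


p = m*v = 0.033*423 = 13.96 kg·m/s

13.96 kg·m/s


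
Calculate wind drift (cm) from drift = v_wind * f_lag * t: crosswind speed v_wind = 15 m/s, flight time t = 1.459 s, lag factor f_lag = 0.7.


drift = v_wind * lag * t = 15 * 0.7 * 1.459 = 15.3195 m ≈ 1532 cm

1532 cm


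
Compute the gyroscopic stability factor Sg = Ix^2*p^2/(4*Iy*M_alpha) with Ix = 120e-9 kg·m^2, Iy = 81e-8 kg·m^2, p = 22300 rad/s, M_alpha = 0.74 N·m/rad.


Sg = Ix^2 * p^2 / (4 * Iy * M_alpha) = (120e-9)^2 * 22300^2 / (4 * 81e-8 * 0.74) = 2.987

2.987


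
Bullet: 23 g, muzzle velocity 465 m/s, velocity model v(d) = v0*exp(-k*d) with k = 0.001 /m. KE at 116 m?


v = v0*exp(-k*d) = 465*exp(-0.001*116) = 414.071 m/s
E = 0.5*m*v^2 = 0.5*0.023*414.071^2 = 1972 J

1972 J


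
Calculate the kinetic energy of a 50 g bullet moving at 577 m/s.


E = 0.5*m*v^2 = 0.5*0.05*577^2 = 8323 J

8323 J


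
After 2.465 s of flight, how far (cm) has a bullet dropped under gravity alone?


drop = 0.5*g*t^2 = 0.5*9.81*2.465^2 = 29.8039 m ≈ 2980 cm

2980 cm


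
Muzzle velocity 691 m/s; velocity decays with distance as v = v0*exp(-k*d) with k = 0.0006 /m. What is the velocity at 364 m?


v = v0*exp(-k*d) = 691*exp(-0.0006*364) = 555.4 m/s

555.4 m/s


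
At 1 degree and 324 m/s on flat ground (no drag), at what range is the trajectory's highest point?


R = v0^2*sin(2*theta)/g = 324^2*sin(2*1°)/9.81 = 373.457 m
apex_dist = R/2 = 373.457/2 = 186.7 m

186.7 m


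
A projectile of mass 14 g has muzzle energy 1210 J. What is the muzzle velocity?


v = sqrt(2*E/m) = sqrt(2*1210/0.014) = 415.8 m/s

415.8 m/s


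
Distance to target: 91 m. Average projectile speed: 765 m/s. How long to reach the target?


t = d/v = 91/765 = 0.119 s

0.119 s


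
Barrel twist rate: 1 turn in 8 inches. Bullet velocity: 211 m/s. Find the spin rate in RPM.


twist_m = 8*0.0254 = 0.2032 m
spin = v/twist = 211/0.2032 = 1038.386 rev/s
RPM = spin*60 = 1038.386*60 ≈ 62303 RPM

62303 RPM


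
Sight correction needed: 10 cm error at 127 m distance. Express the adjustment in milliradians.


1 mrad subtends 1 cm per 10 m of range, so adj = error_cm / (dist_m / 10) = 10 / (127/10) = 0.7874 mrad

0.7874 mrad


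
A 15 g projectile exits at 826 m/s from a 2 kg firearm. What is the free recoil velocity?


v_recoil = m_p * v_p / m_gun = 0.015 * 826 / 2 = 6.195 m/s

6.195 m/s


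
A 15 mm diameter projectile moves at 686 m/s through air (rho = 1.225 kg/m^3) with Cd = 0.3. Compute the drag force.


A = pi*(d/2)^2 = pi*(15/2000)^2 = 1.76715e-04 m^2
Fd = 0.5*Cd*rho*A*v^2 = 0.5*0.3*1.225*1.76715e-04*686^2 = 15.28 N

15.28 N


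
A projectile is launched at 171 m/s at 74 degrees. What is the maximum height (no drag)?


H = (v0*sin(theta))^2 / (2g) = (171*sin(74°))^2 / (2*9.81) = 1377 m

1377 m


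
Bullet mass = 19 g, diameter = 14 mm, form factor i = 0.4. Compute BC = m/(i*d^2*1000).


BC = m/(i*d^2*1000) = 19/(0.4 * 14^2 * 1000) = 0.0002423

0.0002423


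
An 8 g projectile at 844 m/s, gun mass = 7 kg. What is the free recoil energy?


v_r = m_p*v_p/m_gun = 0.008*844/7 = 0.964571 m/s, E_r = 0.5*m_gun*v_r^2 = 0.5*7*0.964571^2 = 3.256 J

3.256 J


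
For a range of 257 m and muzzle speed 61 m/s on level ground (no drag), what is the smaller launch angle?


sin(2*theta) = R*g/v0^2 = 257*9.81/61^2 = 0.677552, theta = arcsin(0.677552)/2 = 21.33°

21.33 degrees


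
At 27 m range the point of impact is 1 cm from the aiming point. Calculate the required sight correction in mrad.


1 mrad subtends 1 cm per 10 m of range, so adj = error_cm / (dist_m / 10) = 1 / (27/10) = 0.3704 mrad

0.3704 mrad


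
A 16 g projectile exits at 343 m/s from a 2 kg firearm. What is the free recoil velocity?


v_recoil = m_p * v_p / m_gun = 0.016 * 343 / 2 = 2.744 m/s

2.744 m/s


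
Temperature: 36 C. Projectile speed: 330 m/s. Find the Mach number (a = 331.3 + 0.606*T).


a = 331.3 + 0.606*(36) = 353.116 m/s
M = v/a = 330/353.116 = 0.9345

0.9345


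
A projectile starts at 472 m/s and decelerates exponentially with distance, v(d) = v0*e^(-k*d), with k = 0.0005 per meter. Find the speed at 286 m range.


v = v0*exp(-k*d) = 472*exp(-0.0005*286) = 409.1 m/s

409.1 m/s


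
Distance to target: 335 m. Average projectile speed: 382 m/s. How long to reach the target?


t = d/v = 335/382 = 0.877 s

0.877 s


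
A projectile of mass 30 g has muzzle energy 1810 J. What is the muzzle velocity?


v = sqrt(2*E/m) = sqrt(2*1810/0.03) = 347.4 m/s

347.4 m/s


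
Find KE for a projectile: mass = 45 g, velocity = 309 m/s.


E = 0.5*m*v^2 = 0.5*0.045*309^2 = 2148 J

2148 J


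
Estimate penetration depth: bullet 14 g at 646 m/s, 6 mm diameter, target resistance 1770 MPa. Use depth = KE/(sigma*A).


A = pi*(d/2)^2 = pi*(6/2)^2 = 28.2743 mm^2
E = 0.5*m*v^2 = 0.5*0.014*646^2 = 2921.21 J
depth = E/(sigma*A) = 2921.21 J / (1770 MPa * 28.2743 mm^2) = 2921.21/(1770 * 28.2743) m = 0.058371 m ≈ 58.37 mm

58.37 mm


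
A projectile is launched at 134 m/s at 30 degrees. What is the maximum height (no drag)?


H = (v0*sin(theta))^2 / (2g) = (134*sin(30°))^2 / (2*9.81) = 228.8 m

228.8 m


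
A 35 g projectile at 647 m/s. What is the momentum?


p = m*v = 0.035*647 = 22.65 kg·m/s

22.65 kg·m/s


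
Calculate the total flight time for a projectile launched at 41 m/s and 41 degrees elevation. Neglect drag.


T = 2*v0*sin(theta)/g = 2*41*sin(41°)/9.81 = 5.484 s

5.484 s


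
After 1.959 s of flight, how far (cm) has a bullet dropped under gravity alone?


drop = 0.5*g*t^2 = 0.5*9.81*1.959^2 = 18.8238 m ≈ 1882 cm

1882 cm


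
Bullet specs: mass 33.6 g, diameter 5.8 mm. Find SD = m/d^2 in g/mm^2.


SD = m/d^2 = 33.6/5.8^2 = 0.9988 g/mm^2

0.9988 g/mm^2


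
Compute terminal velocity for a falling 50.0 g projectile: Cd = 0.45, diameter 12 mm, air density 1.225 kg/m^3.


A = pi*(d/2)^2 = pi*(12/2000)^2 = 1.13097e-04 m^2
vt = sqrt(2mg/(Cd*rho*A)) = sqrt(2*0.05*9.81/(0.45 * 1.225 * 1.13097e-04)) = 125.4 m/s

125.4 m/s


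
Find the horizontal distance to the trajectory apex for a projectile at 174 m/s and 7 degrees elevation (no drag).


R = v0^2*sin(2*theta)/g = 174^2*sin(2*7°)/9.81 = 746.629 m
apex_dist = R/2 = 746.629/2 = 373.3 m

373.3 m


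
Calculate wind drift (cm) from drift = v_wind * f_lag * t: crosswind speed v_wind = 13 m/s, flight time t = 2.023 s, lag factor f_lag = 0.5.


drift = v_wind * lag * t = 13 * 0.5 * 2.023 = 13.1495 m ≈ 1315 cm

1315 cm


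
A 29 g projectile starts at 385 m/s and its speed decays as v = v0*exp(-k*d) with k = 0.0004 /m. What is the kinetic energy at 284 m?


v = v0*exp(-k*d) = 385*exp(-0.0004*284) = 343.657 m/s
E = 0.5*m*v^2 = 0.5*0.029*343.657^2 = 1712 J

1712 J


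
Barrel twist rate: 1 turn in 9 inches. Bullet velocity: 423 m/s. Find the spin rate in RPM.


twist_m = 9*0.0254 = 0.2286 m
spin = v/twist = 423/0.2286 = 1850.394 rev/s
RPM = spin*60 = 1850.394*60 ≈ 111024 RPM

111024 RPM


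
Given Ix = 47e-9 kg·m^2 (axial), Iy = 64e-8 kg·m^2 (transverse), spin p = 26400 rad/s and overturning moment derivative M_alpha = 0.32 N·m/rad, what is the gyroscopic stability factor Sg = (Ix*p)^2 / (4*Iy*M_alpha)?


Sg = Ix^2 * p^2 / (4 * Iy * M_alpha) = (47e-9)^2 * 26400^2 / (4 * 64e-8 * 0.32) = 1.879

1.879
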